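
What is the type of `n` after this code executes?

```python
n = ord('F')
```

ord() returns int (Unicode code point)

int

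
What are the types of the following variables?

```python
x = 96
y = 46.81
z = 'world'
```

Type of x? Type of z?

x is int; z is str

int, str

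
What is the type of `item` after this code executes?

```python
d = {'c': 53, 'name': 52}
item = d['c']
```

Accessing dict[str, int] with key 'c' returns int value 53

int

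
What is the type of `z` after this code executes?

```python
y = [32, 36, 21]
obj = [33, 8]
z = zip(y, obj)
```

zip() returns a zip iterator object

zip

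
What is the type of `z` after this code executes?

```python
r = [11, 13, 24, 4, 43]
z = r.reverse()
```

list.reverse() returns None

NoneType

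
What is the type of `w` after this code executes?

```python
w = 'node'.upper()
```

str.upper() returns str

str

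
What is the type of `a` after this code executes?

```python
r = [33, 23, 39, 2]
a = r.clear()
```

list.clear() returns None

NoneType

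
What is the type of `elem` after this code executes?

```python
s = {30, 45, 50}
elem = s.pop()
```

Popping from a set of ints returns int

int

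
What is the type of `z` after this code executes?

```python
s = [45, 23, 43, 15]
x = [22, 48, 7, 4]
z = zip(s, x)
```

zip() returns a zip iterator object

zip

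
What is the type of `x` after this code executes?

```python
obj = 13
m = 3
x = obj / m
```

int / int always returns float in Python 3 (13 / 3 = 4.33333)

float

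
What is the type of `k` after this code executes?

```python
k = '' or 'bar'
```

'or' returns first truthy value ('bar', which is str)

str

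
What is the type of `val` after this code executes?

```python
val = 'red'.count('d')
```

str.count() returns int

int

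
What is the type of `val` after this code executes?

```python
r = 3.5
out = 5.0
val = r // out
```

float // float returns float (floor division preserves float type)

float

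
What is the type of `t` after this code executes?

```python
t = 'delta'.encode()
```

str.encode() returns bytes

bytes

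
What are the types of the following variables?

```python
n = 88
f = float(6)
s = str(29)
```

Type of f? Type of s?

f is float; s is str

float, str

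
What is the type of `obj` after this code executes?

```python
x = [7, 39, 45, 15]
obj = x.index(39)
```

list.index() returns int

int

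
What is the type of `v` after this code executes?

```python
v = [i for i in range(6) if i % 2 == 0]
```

A list comprehension [...] produces a list

list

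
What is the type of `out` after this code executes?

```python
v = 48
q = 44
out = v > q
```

Comparison operators return bool

bool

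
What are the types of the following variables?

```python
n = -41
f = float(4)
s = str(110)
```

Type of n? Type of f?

n is int; f is float

int, float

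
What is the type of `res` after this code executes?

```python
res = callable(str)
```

callable() returns bool

bool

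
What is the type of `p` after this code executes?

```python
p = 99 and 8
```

'and' returns the last value when all truthy (8, which is int)

int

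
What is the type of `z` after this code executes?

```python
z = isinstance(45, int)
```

isinstance() returns bool

bool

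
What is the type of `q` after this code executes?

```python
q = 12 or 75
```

'or' returns the first truthy value (12, which is int)

int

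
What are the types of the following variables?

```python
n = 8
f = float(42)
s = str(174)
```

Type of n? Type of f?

n is int; f is float

int, float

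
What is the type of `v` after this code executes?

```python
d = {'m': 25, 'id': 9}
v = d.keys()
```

.keys() returns a dict_keys view object

dict_keys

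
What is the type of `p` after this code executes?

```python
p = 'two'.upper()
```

str.upper() returns str

str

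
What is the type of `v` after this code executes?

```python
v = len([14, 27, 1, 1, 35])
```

len() always returns int

int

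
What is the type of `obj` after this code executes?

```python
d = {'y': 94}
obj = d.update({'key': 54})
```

dict.update() returns None

NoneType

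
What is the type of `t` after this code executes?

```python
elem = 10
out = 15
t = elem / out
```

int / int always returns float in Python 3 (10 / 15 = 0.666667)

float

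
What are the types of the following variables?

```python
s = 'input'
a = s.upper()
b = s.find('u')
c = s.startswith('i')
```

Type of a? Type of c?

str.upper() returns str; str.startswith() returns bool

str, bool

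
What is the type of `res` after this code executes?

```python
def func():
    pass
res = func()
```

A function with no return statement returns None

NoneType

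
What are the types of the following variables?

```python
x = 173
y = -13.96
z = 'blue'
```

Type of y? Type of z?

y is float; z is str

float, str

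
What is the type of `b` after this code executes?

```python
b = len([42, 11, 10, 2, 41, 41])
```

len() always returns int

int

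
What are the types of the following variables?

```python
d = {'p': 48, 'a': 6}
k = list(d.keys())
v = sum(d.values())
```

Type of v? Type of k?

sum of int values returns int; list(...) returns list

int, list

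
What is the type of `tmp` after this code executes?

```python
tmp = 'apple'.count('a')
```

str.count() returns int

int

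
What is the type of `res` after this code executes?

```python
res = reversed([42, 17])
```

reversed() on a list returns a list_reverseiterator

list_reverseiterator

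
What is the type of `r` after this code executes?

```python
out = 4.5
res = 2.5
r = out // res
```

float // float returns float (floor division preserves float type)

float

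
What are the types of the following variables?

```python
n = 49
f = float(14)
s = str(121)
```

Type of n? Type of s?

n is int; s is str

int, str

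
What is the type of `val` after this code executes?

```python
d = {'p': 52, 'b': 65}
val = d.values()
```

.values() returns a dict_values view object

dict_values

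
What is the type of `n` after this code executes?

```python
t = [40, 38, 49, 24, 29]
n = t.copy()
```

list.copy() returns list

list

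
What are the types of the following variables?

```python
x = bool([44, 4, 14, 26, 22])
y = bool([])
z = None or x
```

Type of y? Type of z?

bool() returns bool; None or <bool> returns the bool

bool, bool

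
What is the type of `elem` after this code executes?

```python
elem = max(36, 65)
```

max() of ints returns int

int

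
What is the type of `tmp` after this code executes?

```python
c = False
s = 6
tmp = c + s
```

bool + int returns int (False is 0, so 0 + 6 = 6)

int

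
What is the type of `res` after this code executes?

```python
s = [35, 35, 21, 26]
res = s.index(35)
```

list.index() returns int

int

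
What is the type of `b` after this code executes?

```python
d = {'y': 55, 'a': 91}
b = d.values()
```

.values() returns a dict_values view object

dict_values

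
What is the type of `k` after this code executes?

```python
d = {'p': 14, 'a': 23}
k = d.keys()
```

.keys() returns a dict_keys view object

dict_keys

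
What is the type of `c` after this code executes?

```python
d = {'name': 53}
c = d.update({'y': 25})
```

dict.update() returns None

NoneType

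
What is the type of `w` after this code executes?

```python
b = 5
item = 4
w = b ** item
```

int ** positive int returns int (5 ** 4 = 625)

int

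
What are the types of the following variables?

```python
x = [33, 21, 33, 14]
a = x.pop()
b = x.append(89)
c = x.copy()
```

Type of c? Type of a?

list.copy() returns list; list.pop() returns the element (int)

list, int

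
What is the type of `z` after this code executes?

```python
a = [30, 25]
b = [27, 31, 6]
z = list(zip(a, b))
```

list(zip(...)) returns a list of tuples

list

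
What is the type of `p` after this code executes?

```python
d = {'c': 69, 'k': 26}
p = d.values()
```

.values() returns a dict_values view object

dict_values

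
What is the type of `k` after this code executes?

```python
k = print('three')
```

print() returns None

NoneType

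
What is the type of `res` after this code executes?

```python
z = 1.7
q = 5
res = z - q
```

float - int returns float (1.7 - 5 = -3.3)

float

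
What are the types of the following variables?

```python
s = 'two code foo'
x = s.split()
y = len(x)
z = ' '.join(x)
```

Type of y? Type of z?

len() returns int; str.join() returns str

int, str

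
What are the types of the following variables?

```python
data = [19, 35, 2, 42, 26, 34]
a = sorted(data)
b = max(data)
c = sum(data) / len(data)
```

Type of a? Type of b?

sorted() returns list; max of ints returns int

list, int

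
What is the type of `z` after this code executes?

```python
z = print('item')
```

print() returns None

NoneType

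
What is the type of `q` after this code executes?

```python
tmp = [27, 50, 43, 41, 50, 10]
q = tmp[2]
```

Indexing a list of ints returns int (tmp[2] = 43)

int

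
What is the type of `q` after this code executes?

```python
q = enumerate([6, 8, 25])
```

enumerate() returns an enumerate iterator object

enumerate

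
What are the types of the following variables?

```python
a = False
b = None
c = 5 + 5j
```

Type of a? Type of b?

a is bool; b is NoneType

bool, NoneType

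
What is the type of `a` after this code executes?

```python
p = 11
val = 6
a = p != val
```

Comparison operators return bool

bool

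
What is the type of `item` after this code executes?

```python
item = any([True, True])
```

any() returns bool

bool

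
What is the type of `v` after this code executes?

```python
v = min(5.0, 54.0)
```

min() of floats returns float

float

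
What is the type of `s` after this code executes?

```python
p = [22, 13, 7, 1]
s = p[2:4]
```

Slicing a list always returns a list

list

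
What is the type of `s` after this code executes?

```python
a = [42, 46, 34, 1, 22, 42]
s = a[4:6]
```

Slicing a list always returns a list

list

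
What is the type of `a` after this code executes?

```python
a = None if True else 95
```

Ternary: condition is True, if branch (None) taken → NoneType

NoneType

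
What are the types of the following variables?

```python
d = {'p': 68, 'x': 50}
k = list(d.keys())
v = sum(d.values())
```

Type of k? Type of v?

list(...) returns list; sum of int values returns int

list, int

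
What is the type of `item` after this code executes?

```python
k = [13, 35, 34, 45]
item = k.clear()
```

list.clear() returns None

NoneType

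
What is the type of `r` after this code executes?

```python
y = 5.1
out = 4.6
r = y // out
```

float // float returns float (floor division preserves float type)

float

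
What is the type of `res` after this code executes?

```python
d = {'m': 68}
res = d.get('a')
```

dict.get() returns None when key 'a' is not found and no default given

NoneType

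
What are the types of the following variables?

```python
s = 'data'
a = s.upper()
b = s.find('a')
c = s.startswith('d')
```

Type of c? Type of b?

str.startswith() returns bool; str.find() returns int

bool, int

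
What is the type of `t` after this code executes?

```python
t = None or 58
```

'or' with None returns the other value (58, int)

int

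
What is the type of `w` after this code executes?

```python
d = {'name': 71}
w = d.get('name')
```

dict.get() returns the value (int) when key is found

int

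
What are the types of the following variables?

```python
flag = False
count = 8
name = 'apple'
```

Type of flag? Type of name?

flag is bool; name is str

bool, str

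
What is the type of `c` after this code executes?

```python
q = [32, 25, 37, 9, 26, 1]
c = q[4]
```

Indexing a list of ints returns int (q[4] = 26)

int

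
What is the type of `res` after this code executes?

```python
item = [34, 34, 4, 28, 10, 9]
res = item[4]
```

Indexing a list of ints returns int (item[4] = 10)

int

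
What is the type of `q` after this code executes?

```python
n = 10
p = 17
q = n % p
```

int % int returns int (10 % 17 = 10)

int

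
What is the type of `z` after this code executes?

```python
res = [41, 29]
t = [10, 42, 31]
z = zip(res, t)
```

zip() returns a zip iterator object

zip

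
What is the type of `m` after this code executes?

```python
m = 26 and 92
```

'and' returns the last value when all truthy (92, which is int)

int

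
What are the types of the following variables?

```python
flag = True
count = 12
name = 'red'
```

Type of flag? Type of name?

flag is bool; name is str

bool, str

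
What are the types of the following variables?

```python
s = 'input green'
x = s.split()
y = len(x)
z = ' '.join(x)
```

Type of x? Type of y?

str.split() returns list; len() returns int

list, int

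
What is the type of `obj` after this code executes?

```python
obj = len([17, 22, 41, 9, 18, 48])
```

len() always returns int

int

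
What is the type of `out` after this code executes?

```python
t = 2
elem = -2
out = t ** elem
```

int ** negative int returns float

float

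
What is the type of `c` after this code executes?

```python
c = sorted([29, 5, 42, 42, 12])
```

sorted() always returns list

list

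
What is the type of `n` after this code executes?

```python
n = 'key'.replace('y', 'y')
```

str.replace() returns str

str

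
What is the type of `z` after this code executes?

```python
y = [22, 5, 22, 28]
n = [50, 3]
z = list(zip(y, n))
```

list(zip(...)) returns a list of tuples

list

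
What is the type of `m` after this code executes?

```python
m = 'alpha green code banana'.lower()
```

str.lower() returns str

str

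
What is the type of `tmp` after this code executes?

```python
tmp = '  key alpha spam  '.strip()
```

str.strip() returns str

str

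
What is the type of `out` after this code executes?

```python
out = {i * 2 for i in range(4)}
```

A set comprehension {expr for x in iterable} produces a set

set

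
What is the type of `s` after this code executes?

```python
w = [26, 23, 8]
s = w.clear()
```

list.clear() returns None

NoneType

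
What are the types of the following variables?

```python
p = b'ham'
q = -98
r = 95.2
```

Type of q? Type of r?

q is int; r is float

int, float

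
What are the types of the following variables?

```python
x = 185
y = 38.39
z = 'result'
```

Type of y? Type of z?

y is float; z is str

float, str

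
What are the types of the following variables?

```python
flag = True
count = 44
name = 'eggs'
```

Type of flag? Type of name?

flag is bool; name is str

bool, str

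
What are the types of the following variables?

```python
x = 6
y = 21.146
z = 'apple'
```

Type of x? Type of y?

x is int; y is float

int, float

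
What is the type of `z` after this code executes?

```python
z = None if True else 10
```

Ternary: condition is True, if branch (None) taken → NoneType

NoneType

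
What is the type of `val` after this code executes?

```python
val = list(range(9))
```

list(range(...)) returns list

list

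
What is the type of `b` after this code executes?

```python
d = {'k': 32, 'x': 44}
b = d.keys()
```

.keys() returns a dict_keys view object

dict_keys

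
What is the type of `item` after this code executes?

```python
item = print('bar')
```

print() returns None

NoneType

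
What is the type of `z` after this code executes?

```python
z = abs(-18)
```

abs() of int returns int

int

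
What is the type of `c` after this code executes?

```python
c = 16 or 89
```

'or' returns the first truthy value (16, which is int)

int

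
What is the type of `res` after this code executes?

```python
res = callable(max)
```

callable() returns bool

bool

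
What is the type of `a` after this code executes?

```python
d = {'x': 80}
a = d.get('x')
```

dict.get() returns the value (int) when key is found

int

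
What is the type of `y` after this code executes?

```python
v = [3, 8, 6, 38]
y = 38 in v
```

'in' operator returns bool

bool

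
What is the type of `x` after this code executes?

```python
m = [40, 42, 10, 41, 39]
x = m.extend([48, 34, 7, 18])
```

list.extend() returns None

NoneType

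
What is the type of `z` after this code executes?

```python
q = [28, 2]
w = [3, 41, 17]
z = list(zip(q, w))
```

list(zip(...)) returns a list of tuples

list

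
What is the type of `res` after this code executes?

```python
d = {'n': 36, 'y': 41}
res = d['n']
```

Accessing dict[str, int] with key 'n' returns int value 36

int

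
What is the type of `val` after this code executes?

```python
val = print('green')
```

print() returns None

NoneType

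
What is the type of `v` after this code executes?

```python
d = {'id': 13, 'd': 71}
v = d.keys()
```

.keys() returns a dict_keys view object

dict_keys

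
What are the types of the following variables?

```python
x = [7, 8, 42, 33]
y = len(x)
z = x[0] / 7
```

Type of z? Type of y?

int / int returns float; len() returns int

float, int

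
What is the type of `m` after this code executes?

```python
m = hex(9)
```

hex() returns str representation

str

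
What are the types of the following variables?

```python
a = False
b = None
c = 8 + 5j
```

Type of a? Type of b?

a is bool; b is NoneType

bool, NoneType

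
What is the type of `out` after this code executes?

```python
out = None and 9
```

'and' returns first falsy value (None)

NoneType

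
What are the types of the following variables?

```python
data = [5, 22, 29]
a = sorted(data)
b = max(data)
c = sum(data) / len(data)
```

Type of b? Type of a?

max of ints returns int; sorted() returns list

int, list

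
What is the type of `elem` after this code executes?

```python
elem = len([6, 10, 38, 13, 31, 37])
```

len() always returns int

int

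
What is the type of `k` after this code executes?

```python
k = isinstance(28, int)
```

isinstance() returns bool

bool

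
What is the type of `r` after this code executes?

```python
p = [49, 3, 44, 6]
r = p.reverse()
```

list.reverse() returns None

NoneType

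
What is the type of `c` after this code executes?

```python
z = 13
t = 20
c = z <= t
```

Comparison operators return bool

bool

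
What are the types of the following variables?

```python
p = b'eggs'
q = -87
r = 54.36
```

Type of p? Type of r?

p is bytes; r is float

bytes, float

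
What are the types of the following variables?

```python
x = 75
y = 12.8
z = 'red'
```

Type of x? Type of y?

x is int; y is float

int, float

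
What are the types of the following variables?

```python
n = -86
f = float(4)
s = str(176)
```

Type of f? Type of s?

f is float; s is str

float, str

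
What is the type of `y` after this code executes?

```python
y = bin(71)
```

bin() returns str representation

str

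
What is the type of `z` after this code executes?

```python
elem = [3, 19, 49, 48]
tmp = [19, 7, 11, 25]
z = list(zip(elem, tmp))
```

list(zip(...)) returns a list of tuples

list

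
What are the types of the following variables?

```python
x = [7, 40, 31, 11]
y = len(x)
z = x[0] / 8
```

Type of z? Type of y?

int / int returns float; len() returns int

float, int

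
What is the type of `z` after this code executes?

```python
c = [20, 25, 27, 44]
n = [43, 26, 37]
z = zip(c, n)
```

zip() returns a zip iterator object

zip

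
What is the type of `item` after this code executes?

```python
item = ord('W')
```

ord() returns int (Unicode code point)

int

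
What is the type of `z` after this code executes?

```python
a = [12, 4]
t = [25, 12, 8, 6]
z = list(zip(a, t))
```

list(zip(...)) returns a list of tuples

list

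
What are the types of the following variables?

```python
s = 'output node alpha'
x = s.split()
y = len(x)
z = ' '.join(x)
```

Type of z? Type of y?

str.join() returns str; len() returns int

str, int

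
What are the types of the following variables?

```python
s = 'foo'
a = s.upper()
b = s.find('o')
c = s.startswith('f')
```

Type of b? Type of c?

str.find() returns int; str.startswith() returns bool

int, bool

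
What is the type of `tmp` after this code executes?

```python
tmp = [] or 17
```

'or' returns first truthy value (17, which is int)

int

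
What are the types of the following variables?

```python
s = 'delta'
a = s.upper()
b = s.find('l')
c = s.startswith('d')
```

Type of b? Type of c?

str.find() returns int; str.startswith() returns bool

int, bool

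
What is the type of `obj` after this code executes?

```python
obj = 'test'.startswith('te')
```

str.startswith() returns bool

bool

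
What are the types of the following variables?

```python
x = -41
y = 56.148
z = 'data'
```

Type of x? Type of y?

x is int; y is float

int, float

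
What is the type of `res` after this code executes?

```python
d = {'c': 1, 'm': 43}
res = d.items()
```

dict.items() returns a dict_items view

dict_items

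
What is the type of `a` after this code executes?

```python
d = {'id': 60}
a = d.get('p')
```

dict.get() returns None when key 'p' is not found and no default given

NoneType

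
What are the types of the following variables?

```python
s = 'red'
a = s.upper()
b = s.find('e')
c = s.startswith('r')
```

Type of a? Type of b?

str.upper() returns str; str.find() returns int

str, int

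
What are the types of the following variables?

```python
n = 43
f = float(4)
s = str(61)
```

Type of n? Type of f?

n is int; f is float

int, float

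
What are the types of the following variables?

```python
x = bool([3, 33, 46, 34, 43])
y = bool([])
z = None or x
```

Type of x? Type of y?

bool() returns bool; bool() returns bool

bool, bool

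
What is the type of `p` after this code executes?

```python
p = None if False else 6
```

Ternary: condition is False, else branch (6) taken → int

int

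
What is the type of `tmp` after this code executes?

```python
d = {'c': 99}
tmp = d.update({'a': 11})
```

dict.update() returns None

NoneType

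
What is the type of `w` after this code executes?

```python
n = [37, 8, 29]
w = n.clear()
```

list.clear() returns None

NoneType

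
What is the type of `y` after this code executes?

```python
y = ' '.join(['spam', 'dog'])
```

str.join() returns str

str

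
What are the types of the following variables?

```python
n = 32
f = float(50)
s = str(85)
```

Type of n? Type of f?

n is int; f is float

int, float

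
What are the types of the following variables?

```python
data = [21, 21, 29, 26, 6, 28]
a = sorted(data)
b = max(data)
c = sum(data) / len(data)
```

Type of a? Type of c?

sorted() returns list; int / int returns float

list, float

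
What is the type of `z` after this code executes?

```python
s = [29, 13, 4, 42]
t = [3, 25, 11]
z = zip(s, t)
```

zip() returns a zip iterator object

zip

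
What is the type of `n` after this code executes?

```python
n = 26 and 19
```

'and' returns the last value when all truthy (19, which is int)

int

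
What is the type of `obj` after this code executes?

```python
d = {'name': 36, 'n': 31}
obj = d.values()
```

.values() returns a dict_values view object

dict_values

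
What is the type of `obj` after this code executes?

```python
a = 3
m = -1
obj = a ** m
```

int ** negative int returns float

float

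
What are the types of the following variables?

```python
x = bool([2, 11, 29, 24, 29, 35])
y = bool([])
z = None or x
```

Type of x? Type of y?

bool() returns bool; bool() returns bool

bool, bool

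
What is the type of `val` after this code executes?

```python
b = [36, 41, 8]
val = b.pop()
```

list.pop() returns the popped element (int here)

int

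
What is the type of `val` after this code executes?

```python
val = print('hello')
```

print() returns None

NoneType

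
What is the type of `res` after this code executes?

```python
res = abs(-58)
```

abs() of int returns int

int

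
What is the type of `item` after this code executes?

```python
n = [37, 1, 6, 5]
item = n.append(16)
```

list.append() returns None (mutates in place)

NoneType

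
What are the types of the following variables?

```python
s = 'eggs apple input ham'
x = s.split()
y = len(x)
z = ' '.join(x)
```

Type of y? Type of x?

len() returns int; str.split() returns list

int, list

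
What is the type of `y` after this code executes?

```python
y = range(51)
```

range() returns a range object

range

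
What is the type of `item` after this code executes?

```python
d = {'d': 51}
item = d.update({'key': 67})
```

dict.update() returns None

NoneType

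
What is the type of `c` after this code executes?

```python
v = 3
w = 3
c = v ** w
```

int ** positive int returns int (3 ** 3 = 27)

int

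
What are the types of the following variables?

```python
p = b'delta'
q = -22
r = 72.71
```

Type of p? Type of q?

p is bytes; q is int

bytes, int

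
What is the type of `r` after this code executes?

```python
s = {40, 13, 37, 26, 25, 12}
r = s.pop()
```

Popping from a set of ints returns int

int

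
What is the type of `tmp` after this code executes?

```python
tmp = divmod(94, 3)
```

divmod() returns a tuple (quotient, remainder)

tuple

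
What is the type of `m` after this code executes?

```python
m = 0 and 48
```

'and' returns the first falsy value (0, which is int)

int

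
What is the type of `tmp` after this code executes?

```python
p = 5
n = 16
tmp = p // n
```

int // int returns int (5 // 16 = 0)

int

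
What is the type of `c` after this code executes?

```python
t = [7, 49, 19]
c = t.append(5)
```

list.append() returns None (mutates in place)

NoneType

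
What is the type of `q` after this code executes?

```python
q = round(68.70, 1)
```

round() with ndigits arg returns float

float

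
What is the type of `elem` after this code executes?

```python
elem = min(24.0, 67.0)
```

min() of floats returns float

float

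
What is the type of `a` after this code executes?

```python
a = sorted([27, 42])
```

sorted() always returns list

list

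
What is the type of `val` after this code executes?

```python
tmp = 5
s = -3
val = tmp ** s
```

int ** negative int returns float

float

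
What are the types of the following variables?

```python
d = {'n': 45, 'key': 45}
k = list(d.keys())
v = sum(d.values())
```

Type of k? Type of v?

list(...) returns list; sum of int values returns int

list, int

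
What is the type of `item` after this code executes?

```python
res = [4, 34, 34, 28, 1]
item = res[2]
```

Indexing a list of ints returns int (res[2] = 34)

int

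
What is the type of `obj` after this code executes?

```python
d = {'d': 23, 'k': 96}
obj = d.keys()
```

.keys() returns a dict_keys view object

dict_keys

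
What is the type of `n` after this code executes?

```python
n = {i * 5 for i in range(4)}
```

A set comprehension {expr for x in iterable} produces a set

set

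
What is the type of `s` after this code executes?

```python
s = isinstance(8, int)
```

isinstance() returns bool

bool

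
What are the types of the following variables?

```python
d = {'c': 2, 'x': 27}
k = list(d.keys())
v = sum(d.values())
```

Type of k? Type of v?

list(...) returns list; sum of int values returns int

list, int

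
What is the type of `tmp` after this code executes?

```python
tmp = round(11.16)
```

round() with no ndigits arg returns int

int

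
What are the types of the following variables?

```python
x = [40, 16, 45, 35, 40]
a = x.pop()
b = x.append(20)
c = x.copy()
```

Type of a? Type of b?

list.pop() returns the element (int); list.append() returns None

int, NoneType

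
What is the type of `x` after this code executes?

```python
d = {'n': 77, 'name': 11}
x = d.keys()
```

.keys() returns a dict_keys view object

dict_keys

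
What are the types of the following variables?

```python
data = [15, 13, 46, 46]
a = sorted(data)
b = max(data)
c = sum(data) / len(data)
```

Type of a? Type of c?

sorted() returns list; int / int returns float

list, float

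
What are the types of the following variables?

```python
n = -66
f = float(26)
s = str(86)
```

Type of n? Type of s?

n is int; s is str

int, str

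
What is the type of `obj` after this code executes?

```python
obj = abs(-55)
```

abs() of int returns int

int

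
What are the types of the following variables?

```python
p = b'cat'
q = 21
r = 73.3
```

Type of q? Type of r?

q is int; r is float

int, float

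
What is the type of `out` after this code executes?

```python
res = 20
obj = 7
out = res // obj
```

int // int returns int (20 // 7 = 2)

int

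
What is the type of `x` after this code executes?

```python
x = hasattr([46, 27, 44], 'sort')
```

hasattr() returns bool

bool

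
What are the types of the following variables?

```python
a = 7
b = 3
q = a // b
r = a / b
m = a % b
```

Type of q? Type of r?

int // int returns int; int / int returns float

int, float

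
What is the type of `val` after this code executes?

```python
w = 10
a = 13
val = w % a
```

int % int returns int (10 % 13 = 10)

int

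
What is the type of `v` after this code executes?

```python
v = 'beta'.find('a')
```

str.find() returns int (index, or -1)

int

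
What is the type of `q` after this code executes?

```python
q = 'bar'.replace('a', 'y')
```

str.replace() returns str

str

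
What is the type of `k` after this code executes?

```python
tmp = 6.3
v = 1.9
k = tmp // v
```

float // float returns float (floor division preserves float type)

float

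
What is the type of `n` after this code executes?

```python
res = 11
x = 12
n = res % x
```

int % int returns int (11 % 12 = 11)

int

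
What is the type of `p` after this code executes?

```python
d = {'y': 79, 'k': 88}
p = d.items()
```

dict.items() returns a dict_items view

dict_items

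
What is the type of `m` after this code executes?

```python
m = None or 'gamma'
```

'or' with None returns the other value ('gamma', str)

str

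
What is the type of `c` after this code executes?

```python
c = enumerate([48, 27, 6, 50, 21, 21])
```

enumerate() returns an enumerate iterator object

enumerate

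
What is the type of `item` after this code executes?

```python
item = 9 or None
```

'or' returns first truthy value (9, int)

int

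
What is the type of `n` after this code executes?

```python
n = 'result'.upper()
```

str.upper() returns str

str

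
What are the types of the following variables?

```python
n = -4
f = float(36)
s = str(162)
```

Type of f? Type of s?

f is float; s is str

float, str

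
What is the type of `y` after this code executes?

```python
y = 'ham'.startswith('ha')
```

str.startswith() returns bool

bool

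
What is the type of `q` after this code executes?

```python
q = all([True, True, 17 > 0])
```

all() returns bool

bool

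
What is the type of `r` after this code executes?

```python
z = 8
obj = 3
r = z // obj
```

int // int returns int (8 // 3 = 2)

int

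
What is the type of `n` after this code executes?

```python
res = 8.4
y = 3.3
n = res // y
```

float // float returns float (floor division preserves float type)

float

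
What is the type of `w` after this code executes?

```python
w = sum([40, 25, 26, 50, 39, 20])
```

sum() of ints returns int

int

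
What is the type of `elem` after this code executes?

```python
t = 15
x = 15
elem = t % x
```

int % int returns int (15 % 15 = 0)

int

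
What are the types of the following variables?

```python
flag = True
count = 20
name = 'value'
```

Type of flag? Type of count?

flag is bool; count is int

bool, int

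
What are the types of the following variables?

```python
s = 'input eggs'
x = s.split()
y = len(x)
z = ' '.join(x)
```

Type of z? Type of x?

str.join() returns str; str.split() returns list

str, list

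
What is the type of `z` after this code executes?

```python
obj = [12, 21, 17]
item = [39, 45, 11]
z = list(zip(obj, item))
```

list(zip(...)) returns a list of tuples

list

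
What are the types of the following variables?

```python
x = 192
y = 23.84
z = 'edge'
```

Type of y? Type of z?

y is float; z is str

float, str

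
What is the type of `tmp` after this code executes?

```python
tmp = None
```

None has type NoneType

NoneType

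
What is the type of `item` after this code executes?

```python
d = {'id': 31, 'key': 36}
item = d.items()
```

dict.items() returns a dict_items view

dict_items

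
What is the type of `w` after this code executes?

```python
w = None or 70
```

'or' with None returns the other value (70, int)

int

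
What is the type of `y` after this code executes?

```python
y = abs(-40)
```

abs() of int returns int

int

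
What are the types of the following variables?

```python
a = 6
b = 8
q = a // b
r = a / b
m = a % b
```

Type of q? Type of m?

int // int returns int; int % int returns int

int, int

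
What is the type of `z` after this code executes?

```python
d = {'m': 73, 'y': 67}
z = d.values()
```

.values() returns a dict_values view object

dict_values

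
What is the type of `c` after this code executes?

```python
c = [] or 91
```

'or' returns first truthy value (91, which is int)

int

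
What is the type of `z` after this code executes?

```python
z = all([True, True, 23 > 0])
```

all() returns bool

bool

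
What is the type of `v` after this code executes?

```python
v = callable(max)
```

callable() returns bool

bool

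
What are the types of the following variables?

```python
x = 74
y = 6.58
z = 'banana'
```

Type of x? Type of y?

x is int; y is float

int, float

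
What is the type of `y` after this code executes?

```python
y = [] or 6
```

'or' returns first truthy value (6, which is int)

int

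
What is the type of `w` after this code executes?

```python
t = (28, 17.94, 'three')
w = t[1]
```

Index 1 of tuple is 17.94 which is float

float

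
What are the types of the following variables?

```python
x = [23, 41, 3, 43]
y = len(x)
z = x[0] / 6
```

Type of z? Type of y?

int / int returns float; len() returns int

float, int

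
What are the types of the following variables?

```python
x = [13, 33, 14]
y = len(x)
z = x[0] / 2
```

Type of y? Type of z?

len() returns int; int / int returns float

int, float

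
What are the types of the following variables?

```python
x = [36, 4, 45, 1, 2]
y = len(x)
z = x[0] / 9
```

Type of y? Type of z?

len() returns int; int / int returns float

int, float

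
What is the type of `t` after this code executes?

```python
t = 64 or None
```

'or' returns first truthy value (64, int)

int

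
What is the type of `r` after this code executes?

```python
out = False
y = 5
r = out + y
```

bool + int returns int (False is 0, so 0 + 5 = 5)

int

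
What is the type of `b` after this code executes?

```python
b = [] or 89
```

'or' returns first truthy value (89, which is int)

int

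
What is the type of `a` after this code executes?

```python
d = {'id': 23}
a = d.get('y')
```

dict.get() returns None when key 'y' is not found and no default given

NoneType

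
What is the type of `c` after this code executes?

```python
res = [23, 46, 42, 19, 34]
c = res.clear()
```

list.clear() returns None

NoneType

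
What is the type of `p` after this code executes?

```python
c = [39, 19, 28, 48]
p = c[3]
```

Indexing a list of ints returns int (c[3] = 48)

int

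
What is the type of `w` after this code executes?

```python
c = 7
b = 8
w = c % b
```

int % int returns int (7 % 8 = 7)

int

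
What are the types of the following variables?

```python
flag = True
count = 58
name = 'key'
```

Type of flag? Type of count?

flag is bool; count is int

bool, int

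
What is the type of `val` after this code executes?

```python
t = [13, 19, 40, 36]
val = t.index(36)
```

list.index() returns int

int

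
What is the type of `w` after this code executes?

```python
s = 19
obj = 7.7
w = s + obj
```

int + float returns float (19 + 7.7 = 26.7)

float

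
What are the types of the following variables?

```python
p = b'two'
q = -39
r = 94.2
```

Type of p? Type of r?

p is bytes; r is float

bytes, float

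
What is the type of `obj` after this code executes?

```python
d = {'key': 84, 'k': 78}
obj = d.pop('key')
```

dict.pop() returns the value (int)

int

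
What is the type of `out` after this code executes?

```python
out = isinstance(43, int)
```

isinstance() returns bool

bool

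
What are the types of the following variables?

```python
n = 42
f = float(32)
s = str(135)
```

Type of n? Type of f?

n is int; f is float

int, float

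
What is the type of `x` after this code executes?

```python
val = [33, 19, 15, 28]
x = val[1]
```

Indexing a list of ints returns int (val[1] = 19)

int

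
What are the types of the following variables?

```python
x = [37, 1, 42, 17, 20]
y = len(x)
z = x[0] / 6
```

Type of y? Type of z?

len() returns int; int / int returns float

int, float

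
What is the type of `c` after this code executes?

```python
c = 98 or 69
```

'or' returns the first truthy value (98, which is int)

int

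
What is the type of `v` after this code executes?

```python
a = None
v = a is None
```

'is' comparison returns bool

bool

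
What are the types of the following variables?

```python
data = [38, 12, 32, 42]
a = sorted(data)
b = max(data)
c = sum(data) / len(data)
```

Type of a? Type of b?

sorted() returns list; max of ints returns int

list, int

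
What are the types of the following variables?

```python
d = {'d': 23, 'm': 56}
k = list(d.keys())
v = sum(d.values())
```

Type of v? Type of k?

sum of int values returns int; list(...) returns list

int, list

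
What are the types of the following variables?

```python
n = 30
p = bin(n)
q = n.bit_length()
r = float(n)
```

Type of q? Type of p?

int.bit_length() returns int; bin() returns str

int, str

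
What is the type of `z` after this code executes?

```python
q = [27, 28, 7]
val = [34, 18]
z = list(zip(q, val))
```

list(zip(...)) returns a list of tuples

list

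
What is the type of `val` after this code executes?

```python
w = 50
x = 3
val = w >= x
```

Comparison operators return bool

bool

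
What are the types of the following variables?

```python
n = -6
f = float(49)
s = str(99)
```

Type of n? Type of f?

n is int; f is float

int, float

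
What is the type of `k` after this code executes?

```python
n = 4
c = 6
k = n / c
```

int / int always returns float in Python 3 (4 / 6 = 0.666667)

float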